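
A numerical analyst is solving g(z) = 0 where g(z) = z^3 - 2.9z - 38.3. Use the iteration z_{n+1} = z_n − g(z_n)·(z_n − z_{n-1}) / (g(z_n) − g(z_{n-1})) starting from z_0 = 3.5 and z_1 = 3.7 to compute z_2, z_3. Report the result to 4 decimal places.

g(3.5) = -5.575000, g(3.7) = 1.623000
z_2 = 3.700000 − 1.623000·(3.700000 − 3.500000) / (1.623000 − (-5.575000)) = 3.700000 − (0.324600)/(7.198000) = 3.654904
g(3.654904) = -0.075827
z_3 = 3.654904 − (-0.075827)·(3.654904 − 3.700000) / (-0.075827 − 1.623000) = 3.654904 − (0.003419)/(-1.698827) = 3.656917

3.6549, 3.6569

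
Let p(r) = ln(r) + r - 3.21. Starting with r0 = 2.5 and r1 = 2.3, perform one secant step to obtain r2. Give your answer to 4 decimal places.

2.3544

p(2.5) = 0.206291, p(2.3) = -0.077091
r2 = 2.300000 − (-0.077091)·(2.300000 − 2.500000) / (-0.077091 − 0.206291) = 2.300000 − (0.015418)/(-0.283382) = 2.354408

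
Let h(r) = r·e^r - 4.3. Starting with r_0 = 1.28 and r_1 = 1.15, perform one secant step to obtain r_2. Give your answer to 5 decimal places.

1.23937

h(1.28) = 0.3036988, h(1.15) = -0.6680782
r_2 = 1.1500000 − (-0.6680782)·(1.1500000 − 1.2800000) / (-0.6680782 − 0.3036988) = 1.1500000 − (0.0868502)/(-0.9717770) = 1.2393725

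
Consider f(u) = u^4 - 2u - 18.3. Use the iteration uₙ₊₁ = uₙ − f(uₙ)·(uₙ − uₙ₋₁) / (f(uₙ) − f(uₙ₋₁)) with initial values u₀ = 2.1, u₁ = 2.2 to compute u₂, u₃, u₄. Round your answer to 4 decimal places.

f(2.1) = -3.051900, f(2.2) = 0.725600
u₂ = 2.200000 − 0.725600·(2.200000 − 2.100000) / (0.725600 − (-3.051900)) = 2.200000 − (0.072560)/(3.777500) = 2.180792
f(2.180792) = -0.043458
u₃ = 2.180792 − (-0.043458)·(2.180792 − 2.200000) / (-0.043458 − 0.725600) = 2.180792 − (0.000835)/(-0.769058) = 2.181877
f(2.181877) = -0.000565
u₄ = 2.181877 − (-0.000565)·(2.181877 − 2.180792) / (-0.000565 − (-0.043458)) = 2.181877 − (-0.000001)/(0.042893) = 2.181891

2.1808, 2.1819, 2.1819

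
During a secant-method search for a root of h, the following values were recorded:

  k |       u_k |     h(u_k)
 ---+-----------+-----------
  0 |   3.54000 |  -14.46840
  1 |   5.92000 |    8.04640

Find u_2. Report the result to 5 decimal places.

u_2 = 5.92000 − 8.04640·(5.92000 − 3.54000) / (8.04640 − (-14.46840))
   = 5.92000 − (19.1504320)/(22.5148000) = 5.0694292

5.06943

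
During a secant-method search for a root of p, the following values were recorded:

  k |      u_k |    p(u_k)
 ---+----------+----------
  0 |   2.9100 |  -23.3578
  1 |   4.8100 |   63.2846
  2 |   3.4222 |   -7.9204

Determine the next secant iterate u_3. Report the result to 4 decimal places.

u_3 = 3.4222 − (-7.9204)·(3.4222 − 4.8100) / (-7.9204 − 63.2846)
   = 3.4222 − (10.991931)/(-71.205000) = 3.576570

3.5766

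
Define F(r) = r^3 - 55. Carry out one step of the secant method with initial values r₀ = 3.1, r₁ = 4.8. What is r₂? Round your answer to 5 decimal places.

3.63038

F(3.1) = -25.2090000, F(4.8) = 55.5920000
r₂ = 4.8000000 − 55.5920000·(4.8000000 − 3.1000000) / (55.5920000 − (-25.2090000)) = 4.8000000 − (94.5064000)/(80.8010000) = 3.6303808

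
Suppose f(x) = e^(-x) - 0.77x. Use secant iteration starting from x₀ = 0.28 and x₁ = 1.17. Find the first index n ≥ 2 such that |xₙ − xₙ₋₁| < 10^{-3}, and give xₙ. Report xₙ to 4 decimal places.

n = 5, xₙ = 0.6667

f(0.28) = 0.540184, f(1.17) = -0.590533
x₂ = 1.170000 − (-0.590533)·(0.890000)/(-1.130717) = 0.705185;  |Δ| = 0.464815
f(0.705185) = -0.048975
x₃ = 0.705185 − (-0.048975)·(-0.464815)/(0.541558) = 0.663150;  |Δ| = 0.042035
f(0.663150) = 0.004600
x₄ = 0.663150 − 0.004600·(-0.042035)/(0.053575) = 0.666759;  |Δ| = 0.003609
f(0.666759) = -0.000035
x₅ = 0.666759 − (-0.000035)·(0.003609)/(-0.004636) = 0.666732;  |Δ| = 0.000027
|x₅ − x₄| = 0.000027 < 10^{-3}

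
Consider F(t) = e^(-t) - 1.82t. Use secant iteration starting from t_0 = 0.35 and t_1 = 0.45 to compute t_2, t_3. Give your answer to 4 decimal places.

F(0.35) = 0.067688, F(0.45) = -0.181372
t_2 = 0.450000 − (-0.181372)·(0.450000 − 0.350000) / (-0.181372 − 0.067688) = 0.450000 − (-0.018137)/(-0.249060) = 0.377177
F(0.377177) = -0.000669
t_3 = 0.377177 − (-0.000669)·(0.377177 − 0.450000) / (-0.000669 − (-0.181372)) = 0.377177 − (0.000049)/(0.180703) = 0.376908

0.3772, 0.3769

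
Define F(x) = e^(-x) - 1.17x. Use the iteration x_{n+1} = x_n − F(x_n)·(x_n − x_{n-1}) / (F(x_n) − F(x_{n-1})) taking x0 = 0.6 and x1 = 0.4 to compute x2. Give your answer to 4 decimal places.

F(0.6) = -0.153188, F(0.4) = 0.202320
x2 = 0.400000 − 0.202320·(0.400000 − 0.600000) / (0.202320 − (-0.153188)) = 0.400000 − (-0.040464)/(0.355508) = 0.513820

0.5138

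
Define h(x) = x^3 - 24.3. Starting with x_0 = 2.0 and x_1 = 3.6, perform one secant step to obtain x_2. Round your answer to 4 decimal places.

h(2.0) = -16.300000, h(3.6) = 22.356000
x_2 = 3.600000 − 22.356000·(3.600000 − 2.000000) / (22.356000 − (-16.300000)) = 3.600000 − (35.769600)/(38.656000) = 2.674669

2.6747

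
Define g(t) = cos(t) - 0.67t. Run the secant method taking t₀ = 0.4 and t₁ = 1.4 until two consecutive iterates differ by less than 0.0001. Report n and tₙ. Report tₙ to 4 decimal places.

n = 5, tₙ = 0.9128

g(0.4) = 0.653061, g(1.4) = -0.768033
t₂ = 1.400000 − (-0.768033)·(1.000000)/(-1.421094) = 0.859548;  |Δ| = 0.540452
g(0.859548) = 0.076883
t₃ = 0.859548 − 0.076883·(-0.540452)/(0.844915) = 0.908726;  |Δ| = 0.049178
g(0.908726) = 0.005904
t₄ = 0.908726 − 0.005904·(0.049178)/(-0.070978) = 0.912817;  |Δ| = 0.004091
g(0.912817) = -0.000068
t₅ = 0.912817 − (-0.000068)·(0.004091)/(-0.005973) = 0.912770;  |Δ| = 0.000047
|t₅ − t₄| = 0.000047 < 0.0001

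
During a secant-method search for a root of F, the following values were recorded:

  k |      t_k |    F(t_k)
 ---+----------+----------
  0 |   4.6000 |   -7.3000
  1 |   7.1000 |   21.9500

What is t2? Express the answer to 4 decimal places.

5.2239

t2 = 7.1000 − 21.9500·(7.1000 − 4.6000) / (21.9500 − (-7.3000))
   = 7.1000 − (54.875000)/(29.250000) = 5.223932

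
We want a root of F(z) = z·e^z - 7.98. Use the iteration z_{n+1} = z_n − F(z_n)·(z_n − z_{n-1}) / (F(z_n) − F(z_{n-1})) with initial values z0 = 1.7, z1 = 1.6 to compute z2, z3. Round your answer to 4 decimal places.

F(1.7) = 1.325711, F(1.6) = -0.055148
z2 = 1.600000 − (-0.055148)·(1.600000 − 1.700000) / (-0.055148 − 1.325711) = 1.600000 − (0.005515)/(-1.380859) = 1.603994
F(1.603994) = -0.003575
z3 = 1.603994 − (-0.003575)·(1.603994 − 1.600000) / (-0.003575 − (-0.055148)) = 1.603994 − (-0.000014)/(0.051574) = 1.604271

1.6040, 1.6043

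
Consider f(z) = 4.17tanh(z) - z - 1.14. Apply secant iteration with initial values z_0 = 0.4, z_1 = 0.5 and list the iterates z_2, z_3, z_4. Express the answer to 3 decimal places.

f(0.4) = 0.04439, f(0.5) = 0.28703
z_2 = 0.50000 − 0.28703·(0.50000 − 0.40000) / (0.28703 − 0.04439) = 0.50000 − (0.02870)/(0.24264) = 0.38171
f(0.38171) = -0.00304
z_3 = 0.38171 − (-0.00304)·(0.38171 − 0.50000) / (-0.00304 − 0.28703) = 0.38171 − (0.00036)/(-0.29007) = 0.38295
f(0.38295) = 0.00020
z_4 = 0.38295 − 0.00020·(0.38295 − 0.38171) / (0.00020 − (-0.00304)) = 0.38295 − (0.00000)/(0.00324) = 0.38287

0.382, 0.383, 0.383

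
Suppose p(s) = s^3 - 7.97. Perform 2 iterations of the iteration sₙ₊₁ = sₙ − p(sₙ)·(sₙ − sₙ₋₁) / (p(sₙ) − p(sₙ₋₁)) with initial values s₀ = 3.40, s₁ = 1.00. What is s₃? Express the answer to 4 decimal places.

2.5486

p(3.40) = 31.334000, p(1.00) = -6.970000
s₂ = 1.000000 − (-6.970000)·(1.000000 − 3.400000) / (-6.970000 − 31.334000) = 1.000000 − (16.728000)/(-38.304000) = 1.436717
p(1.436717) = -5.004394
s₃ = 1.436717 − (-5.004394)·(1.436717 − 1.000000) / (-5.004394 − (-6.970000)) = 1.436717 − (-2.185503)/(1.965606) = 2.548589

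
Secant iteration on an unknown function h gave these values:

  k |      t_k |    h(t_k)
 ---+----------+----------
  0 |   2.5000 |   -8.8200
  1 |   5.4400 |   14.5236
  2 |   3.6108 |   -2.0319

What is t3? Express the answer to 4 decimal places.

t3 = 3.6108 − (-2.0319)·(3.6108 − 5.4400) / (-2.0319 − 14.5236)
   = 3.6108 − (3.716751)/(-16.555500) = 3.835303

3.8353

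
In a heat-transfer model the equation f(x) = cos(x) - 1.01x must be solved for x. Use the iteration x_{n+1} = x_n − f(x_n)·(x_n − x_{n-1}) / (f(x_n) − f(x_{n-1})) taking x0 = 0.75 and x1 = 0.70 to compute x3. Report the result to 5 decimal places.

0.73469

f(0.75) = -0.0258111, f(0.70) = 0.0578422
x2 = 0.7000000 − 0.0578422·(0.7000000 − 0.7500000) / (0.0578422 − (-0.0258111)) = 0.7000000 − (-0.0028921)/(0.0836533) = 0.7345726
f(0.7345726) = 0.0001990
x3 = 0.7345726 − 0.0001990·(0.7345726 − 0.7000000) / (0.0001990 − 0.0578422) = 0.7345726 − (0.0000069)/(-0.0576432) = 0.7346919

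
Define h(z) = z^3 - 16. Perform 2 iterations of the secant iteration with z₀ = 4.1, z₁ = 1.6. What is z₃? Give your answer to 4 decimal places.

2.7793

h(4.1) = 52.921000, h(1.6) = -11.904000
z₂ = 1.600000 − (-11.904000)·(1.600000 − 4.100000) / (-11.904000 − 52.921000) = 1.600000 − (29.760000)/(-64.825000) = 2.059082
h(2.059082) = -7.269864
z₃ = 2.059082 − (-7.269864)·(2.059082 − 1.600000) / (-7.269864 − (-11.904000)) = 2.059082 − (-3.337465)/(4.634136) = 2.779273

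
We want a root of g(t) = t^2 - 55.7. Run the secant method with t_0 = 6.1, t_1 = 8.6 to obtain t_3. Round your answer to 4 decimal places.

g(6.1) = -18.490000, g(8.6) = 18.260000
t_2 = 8.600000 − 18.260000·(8.600000 − 6.100000) / (18.260000 − (-18.490000)) = 8.600000 − (45.650000)/(36.750000) = 7.357823
g(7.357823) = -1.562439
t_3 = 7.357823 − (-1.562439)·(7.357823 − 8.600000) / (-1.562439 − 18.260000) = 7.357823 − (1.940825)/(-19.822439) = 7.455734

7.4557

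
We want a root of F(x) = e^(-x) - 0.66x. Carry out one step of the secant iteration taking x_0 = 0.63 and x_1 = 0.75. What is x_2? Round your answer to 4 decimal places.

0.7305

F(0.63) = 0.116792, F(0.75) = -0.022633
x_2 = 0.750000 − (-0.022633)·(0.750000 − 0.630000) / (-0.022633 − 0.116792) = 0.750000 − (-0.002716)/(-0.139425) = 0.730520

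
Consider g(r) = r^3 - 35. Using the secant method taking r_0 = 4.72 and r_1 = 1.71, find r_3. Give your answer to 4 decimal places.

3.8211

g(4.72) = 70.154048, g(1.71) = -29.999789
r_2 = 1.710000 − (-29.999789)·(1.710000 − 4.720000) / (-29.999789 − 70.154048) = 1.710000 − (90.299365)/(-100.153837) = 2.611607
g(2.611607) = -17.187565
r_3 = 2.611607 − (-17.187565)·(2.611607 − 1.710000) / (-17.187565 − (-29.999789)) = 2.611607 − (-15.496423)/(12.812224) = 3.821110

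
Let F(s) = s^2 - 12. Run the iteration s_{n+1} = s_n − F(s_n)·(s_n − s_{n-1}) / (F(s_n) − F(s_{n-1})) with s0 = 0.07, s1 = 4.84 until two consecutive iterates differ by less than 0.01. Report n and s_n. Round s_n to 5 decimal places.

n = 6, s_n = 3.46410

F(0.07) = -11.9951000, F(4.84) = 11.4256000
s2 = 4.8400000 − 11.4256000·(4.7700000)/(23.4207000) = 2.5129939;  |Δ| = 2.3270061
F(2.5129939) = -5.6848617
s3 = 2.5129939 − (-5.6848617)·(-2.3270061)/(-17.1104617) = 3.2861295;  |Δ| = 0.7731356
F(3.2861295) = -1.2013526
s4 = 3.2861295 − (-1.2013526)·(0.7731356)/(4.4835091) = 3.4932906;  |Δ| = 0.2071611
F(3.4932906) = 0.2030793
s5 = 3.4932906 − 0.2030793·(0.2071611)/(1.4044320) = 3.4633354;  |Δ| = 0.0299553
F(3.4633354) = -0.0053082
s6 = 3.4633354 − (-0.0053082)·(-0.0299553)/(-0.2083876) = 3.4640984;  |Δ| = 0.0007630
|s6 − s5| = 0.0007630 < 0.01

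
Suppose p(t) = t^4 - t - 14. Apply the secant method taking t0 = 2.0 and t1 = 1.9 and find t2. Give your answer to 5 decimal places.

p(2.0) = 0.0000000, p(1.9) = -2.8679000
t2 = 1.9000000 − (-2.8679000)·(1.9000000 − 2.0000000) / (-2.8679000 − 0.0000000) = 1.9000000 − (0.2867900)/(-2.8679000) = 2.0000000

2.00000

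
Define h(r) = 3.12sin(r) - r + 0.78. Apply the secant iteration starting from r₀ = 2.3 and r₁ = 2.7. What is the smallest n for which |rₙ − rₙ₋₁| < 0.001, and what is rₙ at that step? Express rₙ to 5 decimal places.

h(2.3) = 0.8066003, h(2.7) = -0.5865748
r₂ = 2.7000000 − (-0.5865748)·(0.4000000)/(-1.3931750) = 2.5315862;  |Δ| = 0.1684138
h(2.5315862) = 0.0357768
r₃ = 2.5315862 − 0.0357768·(-0.1684138)/(0.6223516) = 2.5412677;  |Δ| = 0.0096815
h(2.5412677) = 0.0012535
r₄ = 2.5412677 − 0.0012535·(0.0096815)/(-0.0345233) = 2.5416192;  |Δ| = 0.0003515
|r₄ − r₃| = 0.0003515 < 0.001

n = 4, rₙ = 2.54162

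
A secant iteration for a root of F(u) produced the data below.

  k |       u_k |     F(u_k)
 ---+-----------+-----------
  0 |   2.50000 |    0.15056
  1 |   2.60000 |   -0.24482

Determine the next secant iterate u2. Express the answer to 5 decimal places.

u2 = 2.60000 − (-0.24482)·(2.60000 − 2.50000) / (-0.24482 − 0.15056)
   = 2.60000 − (-0.0244820)/(-0.3953800) = 2.5380798

2.53808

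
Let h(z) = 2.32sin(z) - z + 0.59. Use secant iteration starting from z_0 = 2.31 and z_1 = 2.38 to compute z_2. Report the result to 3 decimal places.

h(2.31) = -0.00551, h(2.38) = -0.18903
z_2 = 2.38000 − (-0.18903)·(2.38000 − 2.31000) / (-0.18903 − (-0.00551)) = 2.38000 − (-0.01323)/(-0.18352) = 2.30790

2.308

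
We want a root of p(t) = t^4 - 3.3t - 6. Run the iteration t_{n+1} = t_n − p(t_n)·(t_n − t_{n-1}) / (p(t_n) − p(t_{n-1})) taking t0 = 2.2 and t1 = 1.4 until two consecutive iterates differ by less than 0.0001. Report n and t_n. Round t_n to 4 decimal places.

n = 7, t_n = 1.8675

p(2.2) = 10.165600, p(1.4) = -6.778400
t2 = 1.400000 − (-6.778400)·(-0.800000)/(-16.944000) = 1.720038;  |Δ| = 0.320038
p(1.720038) = -2.923225
t3 = 1.720038 − (-2.923225)·(0.320038)/(3.855175) = 1.962710;  |Δ| = 0.242672
p(1.962710) = 2.362728
t4 = 1.962710 − 2.362728·(0.242672)/(5.285953) = 1.854240;  |Δ| = 0.108470
p(1.854240) = -0.297741
t5 = 1.854240 − (-0.297741)·(-0.108470)/(-2.660468) = 1.866379;  |Δ| = 0.012139
p(1.866379) = -0.025185
t6 = 1.866379 − (-0.025185)·(0.012139)/(0.272556) = 1.867500;  |Δ| = 0.001122
p(1.867500) = 0.000310
t7 = 1.867500 − 0.000310·(0.001122)/(0.025495) = 1.867487;  |Δ| = 0.000014
|t7 − t6| = 0.000014 < 0.0001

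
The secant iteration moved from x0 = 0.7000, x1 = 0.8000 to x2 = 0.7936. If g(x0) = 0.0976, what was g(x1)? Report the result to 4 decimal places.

-0.0067

The secant line through (0.7000, 0.0976) and (0.8000, g(x1)) crosses zero at x2 = 0.7936.
So (0.7000, 0.0976), (0.8000, g(x1)), (0.7936, 0) are collinear:
g(x1) = 0.0976 · (0.8000 − 0.7936) / (0.7000 − 0.7936) = 0.0976 · (0.006400)/(-0.093600) = -0.006674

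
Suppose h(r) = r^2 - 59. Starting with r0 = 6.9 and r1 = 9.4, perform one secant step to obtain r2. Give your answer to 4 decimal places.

h(6.9) = -11.390000, h(9.4) = 29.360000
r2 = 9.400000 − 29.360000·(9.400000 − 6.900000) / (29.360000 − (-11.390000)) = 9.400000 − (73.400000)/(40.750000) = 7.598773

7.5988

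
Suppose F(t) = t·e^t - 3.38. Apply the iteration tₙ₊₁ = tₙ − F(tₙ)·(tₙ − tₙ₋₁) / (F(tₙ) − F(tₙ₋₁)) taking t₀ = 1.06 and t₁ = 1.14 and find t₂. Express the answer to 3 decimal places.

1.111

F(1.06) = -0.32045, F(1.14) = 0.18452
t₂ = 1.14000 − 0.18452·(1.14000 − 1.06000) / (0.18452 − (-0.32045)) = 1.14000 − (0.01476)/(0.50496) = 1.11077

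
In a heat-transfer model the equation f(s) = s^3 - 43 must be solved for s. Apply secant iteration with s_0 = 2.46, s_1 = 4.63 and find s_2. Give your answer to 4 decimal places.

f(2.46) = -28.113064, f(4.63) = 56.252847
s_2 = 4.630000 − 56.252847·(4.630000 − 2.460000) / (56.252847 − (-28.113064)) = 4.630000 − (122.068678)/(84.365911) = 3.183104

3.1831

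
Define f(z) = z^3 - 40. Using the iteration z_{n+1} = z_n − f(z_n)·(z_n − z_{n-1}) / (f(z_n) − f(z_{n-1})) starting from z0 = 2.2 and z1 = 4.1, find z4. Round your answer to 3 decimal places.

3.424

f(2.2) = -29.35200, f(4.1) = 28.92100
z2 = 4.10000 − 28.92100·(4.10000 − 2.20000) / (28.92100 − (-29.35200)) = 4.10000 − (54.94990)/(58.27300) = 3.15703
f(3.15703) = -8.53450
z3 = 3.15703 − (-8.53450)·(3.15703 − 4.10000) / (-8.53450 − 28.92100) = 3.15703 − (8.04781)/(-37.45550) = 3.37189
f(3.37189) = -1.66283
z4 = 3.37189 − (-1.66283)·(3.37189 − 3.15703) / (-1.66283 − (-8.53450)) = 3.37189 − (-0.35728)/(6.87167) = 3.42388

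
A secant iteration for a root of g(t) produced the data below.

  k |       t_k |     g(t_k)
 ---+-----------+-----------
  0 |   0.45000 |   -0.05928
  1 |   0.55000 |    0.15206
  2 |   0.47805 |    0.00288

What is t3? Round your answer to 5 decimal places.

0.47666

t3 = 0.47805 − 0.00288·(0.47805 − 0.55000) / (0.00288 − 0.15206)
   = 0.47805 − (-0.0002072)/(-0.1491800) = 0.4766610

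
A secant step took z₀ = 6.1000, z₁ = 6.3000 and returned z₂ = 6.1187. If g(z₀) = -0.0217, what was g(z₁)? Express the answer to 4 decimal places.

The secant line through (6.1000, -0.0217) and (6.3000, g(z₁)) crosses zero at z₂ = 6.1187.
So (6.1000, -0.0217), (6.3000, g(z₁)), (6.1187, 0) are collinear:
g(z₁) = -0.0217 · (6.3000 − 6.1187) / (6.1000 − 6.1187) = -0.0217 · (0.181300)/(-0.018700) = 0.210386

0.2104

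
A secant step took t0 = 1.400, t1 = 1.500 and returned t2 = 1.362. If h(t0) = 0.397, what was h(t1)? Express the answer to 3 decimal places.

The secant line through (1.400, 0.397) and (1.500, h(t1)) crosses zero at t2 = 1.362.
So (1.400, 0.397), (1.500, h(t1)), (1.362, 0) are collinear:
h(t1) = 0.397 · (1.500 − 1.362) / (1.400 − 1.362) = 0.397 · (0.13800)/(0.03800) = 1.44174

1.442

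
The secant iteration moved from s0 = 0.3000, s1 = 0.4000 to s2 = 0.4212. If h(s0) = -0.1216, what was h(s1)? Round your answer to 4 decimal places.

The secant line through (0.3000, -0.1216) and (0.4000, h(s1)) crosses zero at s2 = 0.4212.
So (0.3000, -0.1216), (0.4000, h(s1)), (0.4212, 0) are collinear:
h(s1) = -0.1216 · (0.4000 − 0.4212) / (0.3000 − 0.4212) = -0.1216 · (-0.021200)/(-0.121200) = -0.021270

-0.0213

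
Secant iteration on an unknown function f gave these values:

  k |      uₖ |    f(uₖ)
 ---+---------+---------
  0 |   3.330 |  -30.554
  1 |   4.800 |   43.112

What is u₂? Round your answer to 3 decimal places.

u₂ = 4.800 − 43.112·(4.800 − 3.330) / (43.112 − (-30.554))
   = 4.800 − (63.37464)/(73.66600) = 3.93970

3.940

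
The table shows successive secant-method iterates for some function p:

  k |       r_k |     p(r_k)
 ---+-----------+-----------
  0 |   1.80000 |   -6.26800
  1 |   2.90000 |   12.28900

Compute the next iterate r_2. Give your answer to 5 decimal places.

2.17155

r_2 = 2.90000 − 12.28900·(2.90000 − 1.80000) / (12.28900 − (-6.26800))
   = 2.90000 − (13.5179000)/(18.5570000) = 2.1715471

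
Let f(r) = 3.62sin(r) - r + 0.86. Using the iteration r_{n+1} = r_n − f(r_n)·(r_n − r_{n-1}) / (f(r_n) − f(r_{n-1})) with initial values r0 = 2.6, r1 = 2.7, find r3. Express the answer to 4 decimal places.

f(2.6) = 0.126115, f(2.7) = -0.292885
r2 = 2.700000 − (-0.292885)·(2.700000 − 2.600000) / (-0.292885 − 0.126115) = 2.700000 − (-0.029288)/(-0.419000) = 2.630099
f(2.630099) = 0.001819
r3 = 2.630099 − 0.001819·(2.630099 − 2.700000) / (0.001819 − (-0.292885)) = 2.630099 − (-0.000127)/(0.294704) = 2.630531

2.6305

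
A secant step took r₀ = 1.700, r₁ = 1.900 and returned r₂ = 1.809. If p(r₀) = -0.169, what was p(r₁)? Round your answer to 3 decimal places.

0.141

The secant line through (1.700, -0.169) and (1.900, p(r₁)) crosses zero at r₂ = 1.809.
So (1.700, -0.169), (1.900, p(r₁)), (1.809, 0) are collinear:
p(r₁) = -0.169 · (1.900 − 1.809) / (1.700 − 1.809) = -0.169 · (0.09100)/(-0.10900) = 0.14109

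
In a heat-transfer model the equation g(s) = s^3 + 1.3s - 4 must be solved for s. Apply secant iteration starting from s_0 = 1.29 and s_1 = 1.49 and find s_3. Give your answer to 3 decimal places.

g(1.29) = -0.17631, g(1.49) = 1.24495
s_2 = 1.49000 − 1.24495·(1.49000 − 1.29000) / (1.24495 − (-0.17631)) = 1.49000 − (0.24899)/(1.42126) = 1.31481
g(1.31481) = -0.01780
s_3 = 1.31481 − (-0.01780)·(1.31481 − 1.49000) / (-0.01780 − 1.24495) = 1.31481 − (0.00312)/(-1.26275) = 1.31728

1.317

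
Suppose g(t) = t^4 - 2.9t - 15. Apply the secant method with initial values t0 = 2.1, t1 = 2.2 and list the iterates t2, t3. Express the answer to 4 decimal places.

2.1445, 2.1463

g(2.1) = -1.641900, g(2.2) = 2.045600
t2 = 2.200000 − 2.045600·(2.200000 − 2.100000) / (2.045600 − (-1.641900)) = 2.200000 − (0.204560)/(3.687500) = 2.144526
g(2.144526) = -0.068396
t3 = 2.144526 − (-0.068396)·(2.144526 − 2.200000) / (-0.068396 − 2.045600) = 2.144526 − (0.003794)/(-2.113996) = 2.146321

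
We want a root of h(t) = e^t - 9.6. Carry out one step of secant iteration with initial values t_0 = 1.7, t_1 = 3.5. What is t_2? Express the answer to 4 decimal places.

h(1.7) = -4.126053, h(3.5) = 23.515452
t_2 = 3.500000 − 23.515452·(3.500000 − 1.700000) / (23.515452 − (-4.126053)) = 3.500000 − (42.327814)/(27.641505) = 1.968686

1.9687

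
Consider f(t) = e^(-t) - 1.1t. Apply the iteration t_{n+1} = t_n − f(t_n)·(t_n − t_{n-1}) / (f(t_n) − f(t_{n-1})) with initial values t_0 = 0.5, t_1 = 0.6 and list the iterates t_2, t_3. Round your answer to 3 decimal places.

0.534, 0.533

f(0.5) = 0.05653, f(0.6) = -0.11119
t_2 = 0.60000 − (-0.11119)·(0.60000 − 0.50000) / (-0.11119 − 0.05653) = 0.60000 − (-0.01112)/(-0.16772) = 0.53371
f(0.53371) = -0.00065
t_3 = 0.53371 − (-0.00065)·(0.53371 − 0.60000) / (-0.00065 − (-0.11119)) = 0.53371 − (0.00004)/(0.11054) = 0.53332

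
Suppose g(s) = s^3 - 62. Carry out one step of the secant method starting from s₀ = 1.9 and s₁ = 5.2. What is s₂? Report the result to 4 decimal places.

g(1.9) = -55.141000, g(5.2) = 78.608000
s₂ = 5.200000 − 78.608000·(5.200000 − 1.900000) / (78.608000 − (-55.141000)) = 5.200000 − (259.406400)/(133.749000) = 3.260498

3.2605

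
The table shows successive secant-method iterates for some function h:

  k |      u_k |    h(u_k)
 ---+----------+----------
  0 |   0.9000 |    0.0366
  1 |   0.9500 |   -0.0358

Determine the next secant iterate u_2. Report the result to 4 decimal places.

u_2 = 0.9500 − (-0.0358)·(0.9500 − 0.9000) / (-0.0358 − 0.0366)
   = 0.9500 − (-0.001790)/(-0.072400) = 0.925276

0.9253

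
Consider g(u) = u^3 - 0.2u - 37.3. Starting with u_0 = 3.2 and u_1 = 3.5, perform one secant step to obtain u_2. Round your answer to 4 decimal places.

g(3.2) = -5.172000, g(3.5) = 4.875000
u_2 = 3.500000 − 4.875000·(3.500000 − 3.200000) / (4.875000 − (-5.172000)) = 3.500000 − (1.462500)/(10.047000) = 3.354434

3.3544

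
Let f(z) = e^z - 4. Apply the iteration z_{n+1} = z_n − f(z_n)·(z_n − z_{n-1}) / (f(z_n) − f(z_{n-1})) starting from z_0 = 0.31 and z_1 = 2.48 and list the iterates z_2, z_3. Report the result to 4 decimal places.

f(0.31) = -2.636575, f(2.48) = 7.941264
z_2 = 2.480000 − 7.941264·(2.480000 − 0.310000) / (7.941264 − (-2.636575)) = 2.480000 − (17.232544)/(10.577839) = 0.850882
f(0.850882) = -1.658288
z_3 = 0.850882 − (-1.658288)·(0.850882 − 2.480000) / (-1.658288 − 7.941264) = 0.850882 − (2.701546)/(-9.599552) = 1.132307

0.8509, 1.1323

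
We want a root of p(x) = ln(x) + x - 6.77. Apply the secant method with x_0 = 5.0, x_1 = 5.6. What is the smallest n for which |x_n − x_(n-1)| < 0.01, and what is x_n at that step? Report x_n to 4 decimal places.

p(5.0) = -0.160562, p(5.6) = 0.552767
x_2 = 5.600000 − 0.552767·(0.600000)/(0.713329) = 5.135053;  |Δ| = 0.464947
p(5.135053) = 0.001143
x_3 = 5.135053 − 0.001143·(-0.464947)/(-0.551623) = 5.134089;  |Δ| = 0.000964
|x_3 − x_2| = 0.000964 < 0.01

n = 3, x_n = 5.1341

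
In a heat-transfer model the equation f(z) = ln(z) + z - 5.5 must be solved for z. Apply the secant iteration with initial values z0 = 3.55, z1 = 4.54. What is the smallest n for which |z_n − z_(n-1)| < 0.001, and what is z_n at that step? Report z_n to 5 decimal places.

n = 4, z_n = 4.09117

f(3.55) = -0.6830524, f(4.54) = 0.5529270
z2 = 4.5400000 − 0.5529270·(0.9900000)/(1.2359794) = 4.0971142;  |Δ| = 0.4428858
f(4.0971142) = 0.0073971
z3 = 4.0971142 − 0.0073971·(-0.4428858)/(-0.5455300) = 4.0911089;  |Δ| = 0.0060053
f(4.0911089) = -0.0000750
z4 = 4.0911089 − (-0.0000750)·(-0.0060053)/(-0.0074721) = 4.0911692;  |Δ| = 0.0000603
|z4 − z3| = 0.0000603 < 0.001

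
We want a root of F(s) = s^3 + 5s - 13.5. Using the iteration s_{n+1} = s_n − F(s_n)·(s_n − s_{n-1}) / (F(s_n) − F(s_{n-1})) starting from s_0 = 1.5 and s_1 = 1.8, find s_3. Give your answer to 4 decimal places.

1.7061

F(1.5) = -2.625000, F(1.8) = 1.332000
s_2 = 1.800000 − 1.332000·(1.800000 − 1.500000) / (1.332000 − (-2.625000)) = 1.800000 − (0.399600)/(3.957000) = 1.699014
F(1.699014) = -0.100468
s_3 = 1.699014 − (-0.100468)·(1.699014 − 1.800000) / (-0.100468 − 1.332000) = 1.699014 − (0.010146)/(-1.432468) = 1.706097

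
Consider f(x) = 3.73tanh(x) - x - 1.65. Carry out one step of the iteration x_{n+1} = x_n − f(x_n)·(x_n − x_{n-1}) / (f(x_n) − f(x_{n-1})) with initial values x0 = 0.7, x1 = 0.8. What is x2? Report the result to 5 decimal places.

0.77809

f(0.7) = -0.0957082, f(0.8) = 0.0268572
x2 = 0.8000000 − 0.0268572·(0.8000000 − 0.7000000) / (0.0268572 − (-0.0957082)) = 0.8000000 − (0.0026857)/(0.1225653) = 0.7780875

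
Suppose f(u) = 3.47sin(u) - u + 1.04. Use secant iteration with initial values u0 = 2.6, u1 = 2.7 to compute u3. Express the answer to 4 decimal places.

2.6569

f(2.6) = 0.228790, f(2.7) = -0.176992
u2 = 2.700000 − (-0.176992)·(2.700000 − 2.600000) / (-0.176992 − 0.228790) = 2.700000 − (-0.017699)/(-0.405782) = 2.656382
f(2.656382) = 0.002006
u3 = 2.656382 − 0.002006·(2.656382 − 2.700000) / (0.002006 − (-0.176992)) = 2.656382 − (-0.000087)/(0.178997) = 2.656871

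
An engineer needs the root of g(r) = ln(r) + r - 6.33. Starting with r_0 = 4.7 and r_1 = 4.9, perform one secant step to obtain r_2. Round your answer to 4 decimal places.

g(4.7) = -0.082437, g(4.9) = 0.159235
r_2 = 4.900000 − 0.159235·(4.900000 − 4.700000) / (0.159235 − (-0.082437)) = 4.900000 − (0.031847)/(0.241673) = 4.768222

4.7682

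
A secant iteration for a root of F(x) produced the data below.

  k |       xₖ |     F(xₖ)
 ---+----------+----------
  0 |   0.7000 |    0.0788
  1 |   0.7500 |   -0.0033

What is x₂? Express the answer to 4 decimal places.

x₂ = 0.7500 − (-0.0033)·(0.7500 − 0.7000) / (-0.0033 − 0.0788)
   = 0.7500 − (-0.000165)/(-0.082100) = 0.747990

0.7480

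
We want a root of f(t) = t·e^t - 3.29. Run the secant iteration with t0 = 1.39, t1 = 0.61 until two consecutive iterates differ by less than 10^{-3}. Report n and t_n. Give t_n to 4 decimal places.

f(1.39) = 2.290642, f(0.61) = -2.167337
t2 = 0.610000 − (-2.167337)·(-0.780000)/(-4.457978) = 0.989213;  |Δ| = 0.379213
f(0.989213) = -0.629891
t3 = 0.989213 − (-0.629891)·(0.379213)/(1.537446) = 1.144576;  |Δ| = 0.155363
f(1.144576) = 0.305240
t4 = 1.144576 − 0.305240·(0.155363)/(0.935131) = 1.093863;  |Δ| = 0.050713
f(1.093863) = -0.023956
t5 = 1.093863 − (-0.023956)·(-0.050713)/(-0.329196) = 1.097554;  |Δ| = 0.003691
f(1.097554) = -0.000821
t6 = 1.097554 − (-0.000821)·(0.003691)/(0.023135) = 1.097685;  |Δ| = 0.000131
|t6 − t5| = 0.000131 < 10^{-3}

n = 6, t_n = 1.0977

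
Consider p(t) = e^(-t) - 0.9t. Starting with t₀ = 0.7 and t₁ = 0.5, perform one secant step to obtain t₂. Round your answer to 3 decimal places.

0.608

p(0.7) = -0.13341, p(0.5) = 0.15653
t₂ = 0.50000 − 0.15653·(0.50000 − 0.70000) / (0.15653 − (-0.13341)) = 0.50000 − (-0.03131)/(0.28995) = 0.60797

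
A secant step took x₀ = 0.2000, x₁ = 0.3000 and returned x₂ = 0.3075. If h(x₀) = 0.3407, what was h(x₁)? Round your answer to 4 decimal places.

The secant line through (0.2000, 0.3407) and (0.3000, h(x₁)) crosses zero at x₂ = 0.3075.
So (0.2000, 0.3407), (0.3000, h(x₁)), (0.3075, 0) are collinear:
h(x₁) = 0.3407 · (0.3000 − 0.3075) / (0.2000 − 0.3075) = 0.3407 · (-0.007500)/(-0.107500) = 0.023770

0.0238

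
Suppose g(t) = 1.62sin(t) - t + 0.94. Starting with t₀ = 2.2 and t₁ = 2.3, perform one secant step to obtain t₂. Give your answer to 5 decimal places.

2.22467

g(2.2) = 0.0497642, g(2.3) = -0.1519576
t₂ = 2.3000000 − (-0.1519576)·(2.3000000 − 2.2000000) / (-0.1519576 − 0.0497642) = 2.3000000 − (-0.0151958)/(-0.2017217) = 2.2246697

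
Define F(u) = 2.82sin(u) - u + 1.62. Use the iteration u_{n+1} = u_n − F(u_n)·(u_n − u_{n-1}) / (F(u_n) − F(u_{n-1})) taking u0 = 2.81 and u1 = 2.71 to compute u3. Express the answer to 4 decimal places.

2.7351

F(2.81) = -0.271951, F(2.71) = 0.089657
u2 = 2.710000 − 0.089657·(2.710000 − 2.810000) / (0.089657 − (-0.271951)) = 2.710000 − (-0.008966)/(0.361607) = 2.734794
F(2.734794) = 0.000999
u3 = 2.734794 − 0.000999·(2.734794 − 2.710000) / (0.000999 − 0.089657) = 2.734794 − (0.000025)/(-0.088657) = 2.735073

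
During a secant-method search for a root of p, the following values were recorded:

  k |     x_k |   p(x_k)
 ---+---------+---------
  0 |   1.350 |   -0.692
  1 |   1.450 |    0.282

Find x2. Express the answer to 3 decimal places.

x2 = 1.450 − 0.282·(1.450 − 1.350) / (0.282 − (-0.692))
   = 1.450 − (0.02820)/(0.97400) = 1.42105

1.421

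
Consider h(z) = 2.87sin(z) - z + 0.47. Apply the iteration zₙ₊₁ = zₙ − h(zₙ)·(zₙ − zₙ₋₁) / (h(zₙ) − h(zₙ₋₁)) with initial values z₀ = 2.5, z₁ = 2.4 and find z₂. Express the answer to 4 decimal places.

h(2.5) = -0.312385, h(2.4) = 0.008579
z₂ = 2.400000 − 0.008579·(2.400000 − 2.500000) / (0.008579 − (-0.312385)) = 2.400000 − (-0.000858)/(0.320964) = 2.402673

2.4027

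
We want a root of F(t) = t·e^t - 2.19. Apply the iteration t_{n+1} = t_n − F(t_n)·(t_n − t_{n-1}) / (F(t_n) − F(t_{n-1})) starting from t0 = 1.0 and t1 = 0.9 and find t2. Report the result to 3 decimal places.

F(1.0) = 0.52828, F(0.9) = 0.02364
t2 = 0.90000 − 0.02364·(0.90000 − 1.00000) / (0.02364 − 0.52828) = 0.90000 − (-0.00236)/(-0.50464) = 0.89531

0.895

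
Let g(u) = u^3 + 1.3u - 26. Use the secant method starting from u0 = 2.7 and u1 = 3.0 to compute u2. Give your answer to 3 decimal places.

2.809

g(2.7) = -2.80700, g(3.0) = 4.90000
u2 = 3.00000 − 4.90000·(3.00000 − 2.70000) / (4.90000 − (-2.80700)) = 3.00000 − (1.47000)/(7.70700) = 2.80926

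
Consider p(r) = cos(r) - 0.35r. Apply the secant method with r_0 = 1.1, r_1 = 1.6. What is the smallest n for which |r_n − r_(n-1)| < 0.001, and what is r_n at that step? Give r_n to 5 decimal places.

p(1.1) = 0.0685961, p(1.6) = -0.5891995
r_2 = 1.6000000 − (-0.5891995)·(0.5000000)/(-0.6577956) = 1.1521409;  |Δ| = 0.4478591
p(1.1521409) = 0.0032830
r_3 = 1.1521409 − 0.0032830·(-0.4478591)/(0.5924826) = 1.1546226;  |Δ| = 0.0024817
p(1.1546226) = 0.0001459
r_4 = 1.1546226 − 0.0001459·(0.0024817)/(-0.0031372) = 1.1547380;  |Δ| = 0.0001154
|r_4 − r_3| = 0.0001154 < 0.001

n = 4, r_n = 1.15474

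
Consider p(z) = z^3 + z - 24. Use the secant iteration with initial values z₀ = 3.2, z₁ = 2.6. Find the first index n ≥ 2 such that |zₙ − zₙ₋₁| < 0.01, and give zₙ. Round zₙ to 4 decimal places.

p(3.2) = 11.968000, p(2.6) = -3.824000
z₂ = 2.600000 − (-3.824000)·(-0.600000)/(-15.792000) = 2.745289;  |Δ| = 0.145289
p(2.745289) = -0.564540
z₃ = 2.745289 − (-0.564540)·(0.145289)/(3.259460) = 2.770453;  |Δ| = 0.025164
p(2.770453) = 0.034811
z₄ = 2.770453 − 0.034811·(0.025164)/(0.599350) = 2.768991;  |Δ| = 0.001462
|z₄ − z₃| = 0.001462 < 0.01

n = 4, zₙ = 2.7690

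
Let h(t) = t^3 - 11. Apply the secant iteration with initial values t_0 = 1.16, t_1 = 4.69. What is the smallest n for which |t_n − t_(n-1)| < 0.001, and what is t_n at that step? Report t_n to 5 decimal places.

h(1.16) = -9.4391040, h(4.69) = 92.1617090
t_2 = 4.6900000 − 92.1617090·(3.5300000)/(101.6008130) = 1.4879505;  |Δ| = 3.2020495
h(1.4879505) = -7.7056825
t_3 = 1.4879505 − (-7.7056825)·(-3.2020495)/(-99.8673915) = 1.7350179;  |Δ| = 0.2470674
h(1.7350179) = -5.7770980
t_4 = 1.7350179 − (-5.7770980)·(0.2470674)/(1.9285846) = 2.4751112;  |Δ| = 0.7400933
h(2.4751112) = 4.1629663
t_5 = 2.4751112 − 4.1629663·(0.7400933)/(9.9400642) = 2.1651551;  |Δ| = 0.3099561
h(2.1651551) = -0.8499763
t_6 = 2.1651551 − (-0.8499763)·(-0.3099561)/(-5.0129425) = 2.2177102;  |Δ| = 0.0525550
h(2.2177102) = -0.0927728
t_7 = 2.2177102 − (-0.0927728)·(0.0525550)/(0.7572035) = 2.2241492;  |Δ| = 0.0064391
h(2.2241492) = 0.0025098
t_8 = 2.2241492 − 0.0025098·(0.0064391)/(0.0952826) = 2.2239796;  |Δ| = 0.0001696
|t_8 − t_7| = 0.0001696 < 0.001

n = 8, t_n = 2.22398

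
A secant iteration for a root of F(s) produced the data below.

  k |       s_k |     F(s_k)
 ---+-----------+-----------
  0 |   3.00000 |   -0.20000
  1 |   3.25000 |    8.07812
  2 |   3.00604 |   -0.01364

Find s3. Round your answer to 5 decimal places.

3.00645

s3 = 3.00604 − (-0.01364)·(3.00604 − 3.25000) / (-0.01364 − 8.07812)
   = 3.00604 − (0.0033276)/(-8.0917600) = 3.0064512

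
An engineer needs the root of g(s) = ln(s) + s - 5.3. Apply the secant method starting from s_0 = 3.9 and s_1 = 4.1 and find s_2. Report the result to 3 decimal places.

g(3.9) = -0.03902, g(4.1) = 0.21099
s_2 = 4.10000 − 0.21099·(4.10000 − 3.90000) / (0.21099 − (-0.03902)) = 4.10000 − (0.04220)/(0.25001) = 3.93122

3.931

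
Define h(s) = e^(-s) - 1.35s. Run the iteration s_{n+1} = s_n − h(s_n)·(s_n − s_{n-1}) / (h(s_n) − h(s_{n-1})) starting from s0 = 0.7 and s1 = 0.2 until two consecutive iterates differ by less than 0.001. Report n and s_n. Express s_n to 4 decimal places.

h(0.7) = -0.448415, h(0.2) = 0.548731
s2 = 0.200000 − 0.548731·(-0.500000)/(0.997145) = 0.475151;  |Δ| = 0.275151
h(0.475151) = -0.019662
s3 = 0.475151 − (-0.019662)·(0.275151)/(-0.568393) = 0.465633;  |Δ| = 0.009518
h(0.465633) = -0.000866
s4 = 0.465633 − (-0.000866)·(-0.009518)/(0.018796) = 0.465194;  |Δ| = 0.000439
|s4 − s3| = 0.000439 < 0.001

n = 4, s_n = 0.4652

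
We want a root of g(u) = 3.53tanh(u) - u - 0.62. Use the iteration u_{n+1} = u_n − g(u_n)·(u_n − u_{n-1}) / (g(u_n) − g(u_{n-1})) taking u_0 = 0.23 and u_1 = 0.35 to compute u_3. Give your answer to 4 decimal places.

g(0.23) = -0.052120, g(0.35) = 0.217406
u_2 = 0.350000 − 0.217406·(0.350000 − 0.230000) / (0.217406 − (-0.052120)) = 0.350000 − (0.026089)/(0.269526) = 0.253205
g(0.253205) = 0.001985
u_3 = 0.253205 − 0.001985·(0.253205 − 0.350000) / (0.001985 − 0.217406) = 0.253205 − (-0.000192)/(-0.215421) = 0.252313

0.2523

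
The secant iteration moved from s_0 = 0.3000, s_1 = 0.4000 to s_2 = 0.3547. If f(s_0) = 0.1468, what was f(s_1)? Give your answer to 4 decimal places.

The secant line through (0.3000, 0.1468) and (0.4000, f(s_1)) crosses zero at s_2 = 0.3547.
So (0.3000, 0.1468), (0.4000, f(s_1)), (0.3547, 0) are collinear:
f(s_1) = 0.1468 · (0.4000 − 0.3547) / (0.3000 − 0.3547) = 0.1468 · (0.045300)/(-0.054700) = -0.121573

-0.1216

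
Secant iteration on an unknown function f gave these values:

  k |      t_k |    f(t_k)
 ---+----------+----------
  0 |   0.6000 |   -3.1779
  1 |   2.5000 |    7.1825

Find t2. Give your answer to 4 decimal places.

1.1828

t2 = 2.5000 − 7.1825·(2.5000 − 0.6000) / (7.1825 − (-3.1779))
   = 2.5000 − (13.646750)/(10.360400) = 1.182797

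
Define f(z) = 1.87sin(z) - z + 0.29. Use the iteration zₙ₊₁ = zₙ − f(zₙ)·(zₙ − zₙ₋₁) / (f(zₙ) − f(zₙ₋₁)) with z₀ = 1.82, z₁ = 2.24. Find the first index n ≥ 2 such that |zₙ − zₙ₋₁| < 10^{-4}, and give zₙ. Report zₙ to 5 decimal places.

n = 5, zₙ = 1.99458

f(1.82) = 0.2822341, f(2.24) = -0.4833292
z₂ = 2.2400000 − (-0.4833292)·(0.4200000)/(-0.7655633) = 1.9748380;  |Δ| = 0.2651620
f(1.9748380) = 0.0345888
z₃ = 1.9748380 − 0.0345888·(-0.2651620)/(0.5179180) = 1.9925467;  |Δ| = 0.0177086
f(1.9925467) = 0.0035924
z₄ = 1.9925467 − 0.0035924·(0.0177086)/(-0.0309964) = 1.9945990;  |Δ| = 0.0020524
f(1.9945990) = -0.0000347
z₅ = 1.9945990 − (-0.0000347)·(0.0020524)/(-0.0036271) = 1.9945794;  |Δ| = 0.0000196
|z₅ − z₄| = 0.0000196 < 10^{-4}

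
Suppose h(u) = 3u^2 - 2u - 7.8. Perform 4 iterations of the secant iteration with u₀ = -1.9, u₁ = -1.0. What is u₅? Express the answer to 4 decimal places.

h(-1.9) = 6.830000, h(-1.0) = -2.800000
u₂ = -1.000000 − (-2.800000)·(-1.000000 − (-1.900000)) / (-2.800000 − 6.830000) = -1.000000 − (-2.520000)/(-9.630000) = -1.261682
h(-1.261682) = -0.501109
u₃ = -1.261682 − (-0.501109)·(-1.261682 − (-1.000000)) / (-0.501109 − (-2.800000)) = -1.261682 − (0.131131)/(2.298891) = -1.318723
h(-1.318723) = 0.054541
u₄ = -1.318723 − 0.054541·(-1.318723 − (-1.261682)) / (0.054541 − (-0.501109)) = -1.318723 − (-0.003111)/(0.555650) = -1.313124
h(-1.313124) = -0.000864
u₅ = -1.313124 − (-0.000864)·(-1.313124 − (-1.318723)) / (-0.000864 − 0.054541) = -1.313124 − (-0.000005)/(-0.055405) = -1.313212

-1.3132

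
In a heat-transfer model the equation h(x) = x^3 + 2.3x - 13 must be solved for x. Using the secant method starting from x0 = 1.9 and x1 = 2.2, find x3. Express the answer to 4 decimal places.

2.0270

h(1.9) = -1.771000, h(2.2) = 2.708000
x2 = 2.200000 − 2.708000·(2.200000 − 1.900000) / (2.708000 − (-1.771000)) = 2.200000 − (0.812400)/(4.479000) = 2.018620
h(2.018620) = -0.131644
x3 = 2.018620 − (-0.131644)·(2.018620 − 2.200000) / (-0.131644 − 2.708000) = 2.018620 − (0.023878)/(-2.839644) = 2.027029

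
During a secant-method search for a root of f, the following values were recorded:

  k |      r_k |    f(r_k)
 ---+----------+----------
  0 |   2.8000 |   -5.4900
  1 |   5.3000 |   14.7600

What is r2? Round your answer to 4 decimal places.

r2 = 5.3000 − 14.7600·(5.3000 − 2.8000) / (14.7600 − (-5.4900))
   = 5.3000 − (36.900000)/(20.250000) = 3.477778

3.4778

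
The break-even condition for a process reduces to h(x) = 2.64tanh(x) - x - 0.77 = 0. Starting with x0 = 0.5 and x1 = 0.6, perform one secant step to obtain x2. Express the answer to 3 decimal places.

h(0.5) = -0.05001, h(0.6) = 0.04781
x2 = 0.60000 − 0.04781·(0.60000 − 0.50000) / (0.04781 − (-0.05001)) = 0.60000 − (0.00478)/(0.09782) = 0.55112

0.551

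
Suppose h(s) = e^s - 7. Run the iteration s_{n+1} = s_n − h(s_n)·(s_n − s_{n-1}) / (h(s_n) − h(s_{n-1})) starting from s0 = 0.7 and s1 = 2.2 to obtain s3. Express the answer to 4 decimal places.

h(0.7) = -4.986247, h(2.2) = 2.025013
s2 = 2.200000 − 2.025013·(2.200000 − 0.700000) / (2.025013 − (-4.986247)) = 2.200000 − (3.037520)/(7.011261) = 1.766765
h(1.766765) = -1.148105
s3 = 1.766765 − (-1.148105)·(1.766765 − 2.200000) / (-1.148105 − 2.025013) = 1.766765 − (0.497399)/(-3.173119) = 1.923519

1.9235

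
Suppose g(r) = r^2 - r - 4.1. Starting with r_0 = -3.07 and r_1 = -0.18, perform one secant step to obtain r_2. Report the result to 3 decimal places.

-1.095

g(-3.07) = 8.39490, g(-0.18) = -3.88760
r_2 = -0.18000 − (-3.88760)·(-0.18000 − (-3.07000)) / (-3.88760 − 8.39490) = -0.18000 − (-11.23516)/(-12.28250) = -1.09473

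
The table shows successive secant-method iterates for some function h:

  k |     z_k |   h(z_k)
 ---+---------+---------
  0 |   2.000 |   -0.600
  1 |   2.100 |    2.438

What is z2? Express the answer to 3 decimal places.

z2 = 2.100 − 2.438·(2.100 − 2.000) / (2.438 − (-0.600))
   = 2.100 − (0.24380)/(3.03800) = 2.01975

2.020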